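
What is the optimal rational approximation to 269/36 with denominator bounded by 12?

Expand x = 269/36 as a continued fraction with the Euclidean algorithm:
  269 = 7*36 + 17, so a_0 = 7.
  36 = 2*17 + 2, so a_1 = 2.
  17 = 8*2 + 1, so a_2 = 8.
  2 = 2*1 + 0, so a_3 = 2.
so x = [7; 2, 8, 2].
Convergents (p_i = a_i*p_{i-1} + p_{i-2}, q_i = a_i*q_{i-1} + q_{i-2} with p_{-2}=0, p_{-1}=1, q_{-2}=1, q_{-1}=0), until the denominator exceeds 12:
  i=0: a_0=7, p_0 = 7*1 + 0 = 7, q_0 = 7*0 + 1 = 1.
  i=1: a_1=2, p_1 = 2*7 + 1 = 15, q_1 = 2*1 + 0 = 2.
  i=2: a_2=8, p_2 = 8*15 + 7 = 127, q_2 = 8*2 + 1 = 17.
q_2 = 17 > 12, so the last convergent with denominator <= 12 is p_1/q_1 = 15/2.
The closest fraction with denominator <= 12 is either p_1/q_1 or the intermediate fraction (k*p_1 + p_0)/(k*q_1 + q_0) with the largest k >= 1 whose denominator stays <= 12; these approach x as k grows, and every other convergent or intermediate fraction in range is farther away.
Largest k: floor((12 - q_0)/q_1) = floor((12 - 1)/2) = 5.
That gives (5*15 + 7)/(5*2 + 1) = 82/11.
Compare the errors: |x - 15/2| = |269*2 - 15*36|/(36*2) = 2/72, and |x - 82/11| = |269*11 - 82*36|/(36*11) = 7/396.
Cross-multiplying, 7*72 = 504 < 792 = 2*396, so 7/396 is smaller: the intermediate fraction 82/11 is closer to x than 15/2.

82/11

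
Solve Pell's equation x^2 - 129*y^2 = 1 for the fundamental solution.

First expand sqrt(129) as a continued fraction. With x_i = (sqrt(129) + m_i)/d_i and (m_0, d_0) = (0, 1): a_0 = floor(sqrt(129)) = 11, since 11^2 = 121 <= 129 < 144 = 12^2.
Iterate m_{i+1} = d_i*a_i - m_i, d_{i+1} = (129 - m_{i+1}^2)/d_i, a_{i+1} = floor((a_0 + m_{i+1})/d_{i+1}):
  m_1 = 1*11 - 0 = 11, d_1 = (129 - 11^2)/1 = 8/1 = 8, a_1 = floor((11 + 11)/8) = 2.
  m_2 = 8*2 - 11 = 5, d_2 = (129 - 5^2)/8 = 104/8 = 13, a_2 = floor((11 + 5)/13) = 1.
  m_3 = 13*1 - 5 = 8, d_3 = (129 - 8^2)/13 = 65/13 = 5, a_3 = floor((11 + 8)/5) = 3.
  m_4 = 5*3 - 8 = 7, d_4 = (129 - 7^2)/5 = 80/5 = 16, a_4 = floor((11 + 7)/16) = 1.
  m_5 = 16*1 - 7 = 9, d_5 = (129 - 9^2)/16 = 48/16 = 3, a_5 = floor((11 + 9)/3) = 6.
  m_6 = 3*6 - 9 = 9, d_6 = (129 - 9^2)/3 = 48/3 = 16, a_6 = floor((11 + 9)/16) = 1.
  m_7 = 16*1 - 9 = 7, d_7 = (129 - 7^2)/16 = 80/16 = 5, a_7 = floor((11 + 7)/5) = 3.
  m_8 = 5*3 - 7 = 8, d_8 = (129 - 8^2)/5 = 65/5 = 13, a_8 = floor((11 + 8)/13) = 1.
  m_9 = 13*1 - 8 = 5, d_9 = (129 - 5^2)/13 = 104/13 = 8, a_9 = floor((11 + 5)/8) = 2.
  m_10 = 8*2 - 5 = 11, d_10 = (129 - 11^2)/8 = 8/8 = 1, a_10 = floor((11 + 11)/1) = 22.
  m_11 = 1*22 - 11 = 11, d_11 = (129 - 11^2)/1 = 8/1 = 8: (m_11, d_11) = (m_1, d_1) = (11, 8), so from here the quotients repeat a_1, ..., a_10; the period length is 10.
So sqrt(129) = [11; (2, 1, 3, 1, 6, 1, 3, 1, 2, 22)] with period length k = 10.
k is even, so the fundamental solution of x^2 - 129y^2 = 1 is (p_{k-1}, q_{k-1}) = (p_9, q_9); compute convergents through index 9.
Convergents (p_i = a_i*p_{i-1} + p_{i-2}, q_i = a_i*q_{i-1} + q_{i-2} with p_{-2}=0, p_{-1}=1, q_{-2}=1, q_{-1}=0):
  i=0: a_0=11, p_0 = 11*1 + 0 = 11, q_0 = 11*0 + 1 = 1.
  i=1: a_1=2, p_1 = 2*11 + 1 = 23, q_1 = 2*1 + 0 = 2.
  i=2: a_2=1, p_2 = 1*23 + 11 = 34, q_2 = 1*2 + 1 = 3.
  i=3: a_3=3, p_3 = 3*34 + 23 = 125, q_3 = 3*3 + 2 = 11.
  i=4: a_4=1, p_4 = 1*125 + 34 = 159, q_4 = 1*11 + 3 = 14.
  i=5: a_5=6, p_5 = 6*159 + 125 = 1079, q_5 = 6*14 + 11 = 95.
  i=6: a_6=1, p_6 = 1*1079 + 159 = 1238, q_6 = 1*95 + 14 = 109.
  i=7: a_7=3, p_7 = 3*1238 + 1079 = 4793, q_7 = 3*109 + 95 = 422.
  i=8: a_8=1, p_8 = 1*4793 + 1238 = 6031, q_8 = 1*422 + 109 = 531.
  i=9: a_9=2, p_9 = 2*6031 + 4793 = 16855, q_9 = 2*531 + 422 = 1484.
Check: 16855^2 - 129*1484^2 = 284091025 - 284091024 = 1, so (x, y) = (16855, 1484) solves the equation, and by the theorem it is the least positive solution.

(x, y) = (16855, 1484)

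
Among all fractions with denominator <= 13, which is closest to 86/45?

Expand x = 86/45 as a continued fraction with the Euclidean algorithm:
  86 = 1*45 + 41, so a_0 = 1.
  45 = 1*41 + 4, so a_1 = 1.
  41 = 10*4 + 1, so a_2 = 10.
  4 = 4*1 + 0, so a_3 = 4.
so x = [1; 1, 10, 4].
Convergents (p_i = a_i*p_{i-1} + p_{i-2}, q_i = a_i*q_{i-1} + q_{i-2} with p_{-2}=0, p_{-1}=1, q_{-2}=1, q_{-1}=0), until the denominator exceeds 13:
  i=0: a_0=1, p_0 = 1*1 + 0 = 1, q_0 = 1*0 + 1 = 1.
  i=1: a_1=1, p_1 = 1*1 + 1 = 2, q_1 = 1*1 + 0 = 1.
  i=2: a_2=10, p_2 = 10*2 + 1 = 21, q_2 = 10*1 + 1 = 11.
  i=3: a_3=4, p_3 = 4*21 + 2 = 86, q_3 = 4*11 + 1 = 45.
q_3 = 45 > 13, so the last convergent with denominator <= 13 is p_2/q_2 = 21/11.
The closest fraction with denominator <= 13 is either p_2/q_2 or the intermediate fraction (k*p_2 + p_1)/(k*q_2 + q_1) with the largest k >= 1 whose denominator stays <= 13; these approach x as k grows, and every other convergent or intermediate fraction in range is farther away.
Largest k: floor((13 - q_1)/q_2) = floor((13 - 1)/11) = 1.
That gives (1*21 + 2)/(1*11 + 1) = 23/12.
Compare the errors: |x - 21/11| = |86*11 - 21*45|/(45*11) = 1/495, and |x - 23/12| = |86*12 - 23*45|/(45*12) = 3/540.
Cross-multiplying, 1*540 = 540 < 1485 = 3*495, so 1/495 is smaller: the convergent 21/11 is closer to x than 23/12.

21/11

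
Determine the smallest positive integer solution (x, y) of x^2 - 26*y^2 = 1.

First expand sqrt(26) as a continued fraction. With x_i = (sqrt(26) + m_i)/d_i and (m_0, d_0) = (0, 1): a_0 = floor(sqrt(26)) = 5, since 5^2 = 25 <= 26 < 36 = 6^2.
Iterate m_{i+1} = d_i*a_i - m_i, d_{i+1} = (26 - m_{i+1}^2)/d_i, a_{i+1} = floor((a_0 + m_{i+1})/d_{i+1}):
  m_1 = 1*5 - 0 = 5, d_1 = (26 - 5^2)/1 = 1/1 = 1, a_1 = floor((5 + 5)/1) = 10.
  m_2 = 1*10 - 5 = 5, d_2 = (26 - 5^2)/1 = 1/1 = 1: (m_2, d_2) = (m_1, d_1) = (5, 1), so from here the quotient a_1 repeats; the period length is 1.
So sqrt(26) = [5; (10)] with period length k = 1.
k is odd, so (p_{k-1}, q_{k-1}) only solves x^2 - 26y^2 = -1 and the fundamental solution of x^2 - 26y^2 = 1 is (p_{2k-1}, q_{2k-1}) = (p_1, q_1); compute convergents through index 1, running through the period twice.
Convergents (p_i = a_i*p_{i-1} + p_{i-2}, q_i = a_i*q_{i-1} + q_{i-2} with p_{-2}=0, p_{-1}=1, q_{-2}=1, q_{-1}=0):
  i=0: a_0=5, p_0 = 5*1 + 0 = 5, q_0 = 5*0 + 1 = 1.
  i=1: a_1=10, p_1 = 10*5 + 1 = 51, q_1 = 10*1 + 0 = 10.
Indeed p_0^2 - 26*q_0^2 = 25 - 26 = -1, not +1.
Check: 51^2 - 26*10^2 = 2601 - 2600 = 1, so (x, y) = (51, 10) solves the equation, and by the theorem it is the least positive solution.

(x, y) = (51, 10)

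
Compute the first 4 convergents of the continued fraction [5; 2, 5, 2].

5/1, 11/2, 60/11, 131/24

Using the convergent recurrence p_i = a_i*p_{i-1} + p_{i-2}, q_i = a_i*q_{i-1} + q_{i-2} with p_{-2}=0, p_{-1}=1, q_{-2}=1, q_{-1}=0:
  i=0: a_0=5, p_0 = 5*1 + 0 = 5, q_0 = 5*0 + 1 = 1.
  i=1: a_1=2, p_1 = 2*5 + 1 = 11, q_1 = 2*1 + 0 = 2.
  i=2: a_2=5, p_2 = 5*11 + 5 = 60, q_2 = 5*2 + 1 = 11.
  i=3: a_3=2, p_3 = 2*60 + 11 = 131, q_3 = 2*11 + 2 = 24.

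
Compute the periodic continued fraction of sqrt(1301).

[36; (14, 2, 2, 2, 2, 14, 72)]

Write x_i = (sqrt(1301) + m_i)/d_i with (m_0, d_0) = (0, 1). a_0 = floor(sqrt(1301)) = 36, since 36^2 = 1296 <= 1301 < 1369 = 37^2.
Iterate m_{i+1} = d_i*a_i - m_i, d_{i+1} = (1301 - m_{i+1}^2)/d_i, a_{i+1} = floor((a_0 + m_{i+1})/d_{i+1}):
  m_1 = 1*36 - 0 = 36, d_1 = (1301 - 36^2)/1 = 5/1 = 5, a_1 = floor((36 + 36)/5) = 14.
  m_2 = 5*14 - 36 = 34, d_2 = (1301 - 34^2)/5 = 145/5 = 29, a_2 = floor((36 + 34)/29) = 2.
  m_3 = 29*2 - 34 = 24, d_3 = (1301 - 24^2)/29 = 725/29 = 25, a_3 = floor((36 + 24)/25) = 2.
  m_4 = 25*2 - 24 = 26, d_4 = (1301 - 26^2)/25 = 625/25 = 25, a_4 = floor((36 + 26)/25) = 2.
  m_5 = 25*2 - 26 = 24, d_5 = (1301 - 24^2)/25 = 725/25 = 29, a_5 = floor((36 + 24)/29) = 2.
  m_6 = 29*2 - 24 = 34, d_6 = (1301 - 34^2)/29 = 145/29 = 5, a_6 = floor((36 + 34)/5) = 14.
  m_7 = 5*14 - 34 = 36, d_7 = (1301 - 36^2)/5 = 5/5 = 1, a_7 = floor((36 + 36)/1) = 72.
  m_8 = 1*72 - 36 = 36, d_8 = (1301 - 36^2)/1 = 5/1 = 5: (m_8, d_8) = (m_1, d_1) = (36, 5), so from here the quotients repeat a_1, ..., a_7; the period length is 7.
Hence the expansion of sqrt(1301) is a_0 = 36 followed by the repeating block 14, 2, 2, 2, 2, 14, 72 (period 7).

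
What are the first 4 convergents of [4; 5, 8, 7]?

4/1, 21/5, 172/41, 1225/292

Using the convergent recurrence p_i = a_i*p_{i-1} + p_{i-2}, q_i = a_i*q_{i-1} + q_{i-2} with p_{-2}=0, p_{-1}=1, q_{-2}=1, q_{-1}=0:
  i=0: a_0=4, p_0 = 4*1 + 0 = 4, q_0 = 4*0 + 1 = 1.
  i=1: a_1=5, p_1 = 5*4 + 1 = 21, q_1 = 5*1 + 0 = 5.
  i=2: a_2=8, p_2 = 8*21 + 4 = 172, q_2 = 8*5 + 1 = 41.
  i=3: a_3=7, p_3 = 7*172 + 21 = 1225, q_3 = 7*41 + 5 = 292.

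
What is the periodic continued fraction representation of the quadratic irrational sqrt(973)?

Write x_i = (sqrt(973) + m_i)/d_i with (m_0, d_0) = (0, 1). a_0 = floor(sqrt(973)) = 31, since 31^2 = 961 <= 973 < 1024 = 32^2.
Iterate m_{i+1} = d_i*a_i - m_i, d_{i+1} = (973 - m_{i+1}^2)/d_i, a_{i+1} = floor((a_0 + m_{i+1})/d_{i+1}):
  m_1 = 1*31 - 0 = 31, d_1 = (973 - 31^2)/1 = 12/1 = 12, a_1 = floor((31 + 31)/12) = 5.
  m_2 = 12*5 - 31 = 29, d_2 = (973 - 29^2)/12 = 132/12 = 11, a_2 = floor((31 + 29)/11) = 5.
  m_3 = 11*5 - 29 = 26, d_3 = (973 - 26^2)/11 = 297/11 = 27, a_3 = floor((31 + 26)/27) = 2.
  m_4 = 27*2 - 26 = 28, d_4 = (973 - 28^2)/27 = 189/27 = 7, a_4 = floor((31 + 28)/7) = 8.
  m_5 = 7*8 - 28 = 28, d_5 = (973 - 28^2)/7 = 189/7 = 27, a_5 = floor((31 + 28)/27) = 2.
  m_6 = 27*2 - 28 = 26, d_6 = (973 - 26^2)/27 = 297/27 = 11, a_6 = floor((31 + 26)/11) = 5.
  m_7 = 11*5 - 26 = 29, d_7 = (973 - 29^2)/11 = 132/11 = 12, a_7 = floor((31 + 29)/12) = 5.
  m_8 = 12*5 - 29 = 31, d_8 = (973 - 31^2)/12 = 12/12 = 1, a_8 = floor((31 + 31)/1) = 62.
  m_9 = 1*62 - 31 = 31, d_9 = (973 - 31^2)/1 = 12/1 = 12: (m_9, d_9) = (m_1, d_1) = (31, 12), so from here the quotients repeat a_1, ..., a_8; the period length is 8.
Hence the expansion of sqrt(973) is a_0 = 31 followed by the repeating block 5, 5, 2, 8, 2, 5, 5, 62 (period 8).

[31; (5, 5, 2, 8, 2, 5, 5, 62)]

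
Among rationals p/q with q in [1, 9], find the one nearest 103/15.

55/8

Expand x = 103/15 as a continued fraction with the Euclidean algorithm:
  103 = 6*15 + 13, so a_0 = 6.
  15 = 1*13 + 2, so a_1 = 1.
  13 = 6*2 + 1, so a_2 = 6.
  2 = 2*1 + 0, so a_3 = 2.
so x = [6; 1, 6, 2].
Convergents (p_i = a_i*p_{i-1} + p_{i-2}, q_i = a_i*q_{i-1} + q_{i-2} with p_{-2}=0, p_{-1}=1, q_{-2}=1, q_{-1}=0), until the denominator exceeds 9:
  i=0: a_0=6, p_0 = 6*1 + 0 = 6, q_0 = 6*0 + 1 = 1.
  i=1: a_1=1, p_1 = 1*6 + 1 = 7, q_1 = 1*1 + 0 = 1.
  i=2: a_2=6, p_2 = 6*7 + 6 = 48, q_2 = 6*1 + 1 = 7.
  i=3: a_3=2, p_3 = 2*48 + 7 = 103, q_3 = 2*7 + 1 = 15.
q_3 = 15 > 9, so the last convergent with denominator <= 9 is p_2/q_2 = 48/7.
The closest fraction with denominator <= 9 is either p_2/q_2 or the intermediate fraction (k*p_2 + p_1)/(k*q_2 + q_1) with the largest k >= 1 whose denominator stays <= 9; these approach x as k grows, and every other convergent or intermediate fraction in range is farther away.
Largest k: floor((9 - q_1)/q_2) = floor((9 - 1)/7) = 1.
That gives (1*48 + 7)/(1*7 + 1) = 55/8.
Compare the errors: |x - 48/7| = |103*7 - 48*15|/(15*7) = 1/105, and |x - 55/8| = |103*8 - 55*15|/(15*8) = 1/120.
Cross-multiplying, 1*105 = 105 < 120 = 1*120, so 1/120 is smaller: the intermediate fraction 55/8 is closer to x than 48/7.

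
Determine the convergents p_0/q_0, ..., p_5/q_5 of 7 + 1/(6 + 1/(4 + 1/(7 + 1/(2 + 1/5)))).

7/1, 43/6, 179/25, 1296/181, 2771/387, 15151/2116

Using the convergent recurrence p_i = a_i*p_{i-1} + p_{i-2}, q_i = a_i*q_{i-1} + q_{i-2} with p_{-2}=0, p_{-1}=1, q_{-2}=1, q_{-1}=0:
  i=0: a_0=7, p_0 = 7*1 + 0 = 7, q_0 = 7*0 + 1 = 1.
  i=1: a_1=6, p_1 = 6*7 + 1 = 43, q_1 = 6*1 + 0 = 6.
  i=2: a_2=4, p_2 = 4*43 + 7 = 179, q_2 = 4*6 + 1 = 25.
  i=3: a_3=7, p_3 = 7*179 + 43 = 1296, q_3 = 7*25 + 6 = 181.
  i=4: a_4=2, p_4 = 2*1296 + 179 = 2771, q_4 = 2*181 + 25 = 387.
  i=5: a_5=5, p_5 = 5*2771 + 1296 = 15151, q_5 = 5*387 + 181 = 2116.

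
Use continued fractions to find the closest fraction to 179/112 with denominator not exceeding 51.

8/5

Expand x = 179/112 as a continued fraction with the Euclidean algorithm:
  179 = 1*112 + 67, so a_0 = 1.
  112 = 1*67 + 45, so a_1 = 1.
  67 = 1*45 + 22, so a_2 = 1.
  45 = 2*22 + 1, so a_3 = 2.
  22 = 22*1 + 0, so a_4 = 22.
so x = [1; 1, 1, 2, 22].
Convergents (p_i = a_i*p_{i-1} + p_{i-2}, q_i = a_i*q_{i-1} + q_{i-2} with p_{-2}=0, p_{-1}=1, q_{-2}=1, q_{-1}=0), until the denominator exceeds 51:
  i=0: a_0=1, p_0 = 1*1 + 0 = 1, q_0 = 1*0 + 1 = 1.
  i=1: a_1=1, p_1 = 1*1 + 1 = 2, q_1 = 1*1 + 0 = 1.
  i=2: a_2=1, p_2 = 1*2 + 1 = 3, q_2 = 1*1 + 1 = 2.
  i=3: a_3=2, p_3 = 2*3 + 2 = 8, q_3 = 2*2 + 1 = 5.
  i=4: a_4=22, p_4 = 22*8 + 3 = 179, q_4 = 22*5 + 2 = 112.
q_4 = 112 > 51, so the last convergent with denominator <= 51 is p_3/q_3 = 8/5.
The closest fraction with denominator <= 51 is either p_3/q_3 or the intermediate fraction (k*p_3 + p_2)/(k*q_3 + q_2) with the largest k >= 1 whose denominator stays <= 51; these approach x as k grows, and every other convergent or intermediate fraction in range is farther away.
Largest k: floor((51 - q_2)/q_3) = floor((51 - 2)/5) = 9.
That gives (9*8 + 3)/(9*5 + 2) = 75/47.
Compare the errors: |x - 8/5| = |179*5 - 8*112|/(112*5) = 1/560, and |x - 75/47| = |179*47 - 75*112|/(112*47) = 13/5264.
Cross-multiplying, 1*5264 = 5264 < 7280 = 13*560, so 1/560 is smaller: the convergent 8/5 is closer to x than 75/47.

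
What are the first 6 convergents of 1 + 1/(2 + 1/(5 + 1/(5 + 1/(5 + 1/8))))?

1/1, 3/2, 16/11, 83/57, 431/296, 3531/2425

Using the convergent recurrence p_i = a_i*p_{i-1} + p_{i-2}, q_i = a_i*q_{i-1} + q_{i-2} with p_{-2}=0, p_{-1}=1, q_{-2}=1, q_{-1}=0:
  i=0: a_0=1, p_0 = 1*1 + 0 = 1, q_0 = 1*0 + 1 = 1.
  i=1: a_1=2, p_1 = 2*1 + 1 = 3, q_1 = 2*1 + 0 = 2.
  i=2: a_2=5, p_2 = 5*3 + 1 = 16, q_2 = 5*2 + 1 = 11.
  i=3: a_3=5, p_3 = 5*16 + 3 = 83, q_3 = 5*11 + 2 = 57.
  i=4: a_4=5, p_4 = 5*83 + 16 = 431, q_4 = 5*57 + 11 = 296.
  i=5: a_5=8, p_5 = 8*431 + 83 = 3531, q_5 = 8*296 + 57 = 2425.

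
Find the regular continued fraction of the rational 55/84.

[0; 1, 1, 1, 8, 1, 2]

Run the Euclidean algorithm on 55 and 84; the successive quotients are the partial quotients a_0, a_1, ... (each step inverts the fractional part left over by the previous one):
  55 = 0*84 + 55, so a_0 = 0.
  84 = 1*55 + 29, so a_1 = 1.
  55 = 1*29 + 26, so a_2 = 1.
  29 = 1*26 + 3, so a_3 = 1.
  26 = 8*3 + 2, so a_4 = 8.
  3 = 1*2 + 1, so a_5 = 1.
  2 = 2*1 + 0, so a_6 = 2.
The remainder reaches 0 after 7 divisions, so the expansion has 7 partial quotients, read off in order.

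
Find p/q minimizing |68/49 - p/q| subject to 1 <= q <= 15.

Expand x = 68/49 as a continued fraction with the Euclidean algorithm:
  68 = 1*49 + 19, so a_0 = 1.
  49 = 2*19 + 11, so a_1 = 2.
  19 = 1*11 + 8, so a_2 = 1.
  11 = 1*8 + 3, so a_3 = 1.
  8 = 2*3 + 2, so a_4 = 2.
  3 = 1*2 + 1, so a_5 = 1.
  2 = 2*1 + 0, so a_6 = 2.
so x = [1; 2, 1, 1, 2, 1, 2].
Convergents (p_i = a_i*p_{i-1} + p_{i-2}, q_i = a_i*q_{i-1} + q_{i-2} with p_{-2}=0, p_{-1}=1, q_{-2}=1, q_{-1}=0), until the denominator exceeds 15:
  i=0: a_0=1, p_0 = 1*1 + 0 = 1, q_0 = 1*0 + 1 = 1.
  i=1: a_1=2, p_1 = 2*1 + 1 = 3, q_1 = 2*1 + 0 = 2.
  i=2: a_2=1, p_2 = 1*3 + 1 = 4, q_2 = 1*2 + 1 = 3.
  i=3: a_3=1, p_3 = 1*4 + 3 = 7, q_3 = 1*3 + 2 = 5.
  i=4: a_4=2, p_4 = 2*7 + 4 = 18, q_4 = 2*5 + 3 = 13.
  i=5: a_5=1, p_5 = 1*18 + 7 = 25, q_5 = 1*13 + 5 = 18.
q_5 = 18 > 15, so the last convergent with denominator <= 15 is p_4/q_4 = 18/13.
The closest fraction with denominator <= 15 is either p_4/q_4 or the intermediate fraction (k*p_4 + p_3)/(k*q_4 + q_3) with the largest k >= 1 whose denominator stays <= 15; these approach x as k grows, and every other convergent or intermediate fraction in range is farther away.
Largest k: floor((15 - q_3)/q_4) = floor((15 - 5)/13) = 0.
Since k = 0, no intermediate fraction beyond p_4/q_4 has denominator <= 15, so the convergent 18/13 is the closest (its error is |68*13 - 18*49|/(49*13) = 2/637).

18/13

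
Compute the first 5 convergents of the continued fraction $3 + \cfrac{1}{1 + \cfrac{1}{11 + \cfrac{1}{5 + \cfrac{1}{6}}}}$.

Using the convergent recurrence p_i = a_i*p_{i-1} + p_{i-2}, q_i = a_i*q_{i-1} + q_{i-2} with p_{-2}=0, p_{-1}=1, q_{-2}=1, q_{-1}=0:
  i=0: a_0=3, p_0 = 3*1 + 0 = 3, q_0 = 3*0 + 1 = 1.
  i=1: a_1=1, p_1 = 1*3 + 1 = 4, q_1 = 1*1 + 0 = 1.
  i=2: a_2=11, p_2 = 11*4 + 3 = 47, q_2 = 11*1 + 1 = 12.
  i=3: a_3=5, p_3 = 5*47 + 4 = 239, q_3 = 5*12 + 1 = 61.
  i=4: a_4=6, p_4 = 6*239 + 47 = 1481, q_4 = 6*61 + 12 = 378.

3/1, 4/1, 47/12, 239/61, 1481/378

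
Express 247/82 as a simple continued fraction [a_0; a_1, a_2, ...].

[3; 82]

Run the Euclidean algorithm on 247 and 82; the successive quotients are the partial quotients a_0, a_1, ... (each step inverts the fractional part left over by the previous one):
  247 = 3*82 + 1, so a_0 = 3.
  82 = 82*1 + 0, so a_1 = 82.
The remainder reaches 0 after 2 divisions, so the expansion has 2 partial quotients, read off in order.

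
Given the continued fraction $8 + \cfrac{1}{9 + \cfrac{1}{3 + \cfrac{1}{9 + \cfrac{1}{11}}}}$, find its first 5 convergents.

Using the convergent recurrence p_i = a_i*p_{i-1} + p_{i-2}, q_i = a_i*q_{i-1} + q_{i-2} with p_{-2}=0, p_{-1}=1, q_{-2}=1, q_{-1}=0:
  i=0: a_0=8, p_0 = 8*1 + 0 = 8, q_0 = 8*0 + 1 = 1.
  i=1: a_1=9, p_1 = 9*8 + 1 = 73, q_1 = 9*1 + 0 = 9.
  i=2: a_2=3, p_2 = 3*73 + 8 = 227, q_2 = 3*9 + 1 = 28.
  i=3: a_3=9, p_3 = 9*227 + 73 = 2116, q_3 = 9*28 + 9 = 261.
  i=4: a_4=11, p_4 = 11*2116 + 227 = 23503, q_4 = 11*261 + 28 = 2899.

8/1, 73/9, 227/28, 2116/261, 23503/2899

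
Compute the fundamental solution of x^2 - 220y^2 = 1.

(x, y) = (89, 6)

First expand sqrt(220) as a continued fraction. With x_i = (sqrt(220) + m_i)/d_i and (m_0, d_0) = (0, 1): a_0 = floor(sqrt(220)) = 14, since 14^2 = 196 <= 220 < 225 = 15^2.
Iterate m_{i+1} = d_i*a_i - m_i, d_{i+1} = (220 - m_{i+1}^2)/d_i, a_{i+1} = floor((a_0 + m_{i+1})/d_{i+1}):
  m_1 = 1*14 - 0 = 14, d_1 = (220 - 14^2)/1 = 24/1 = 24, a_1 = floor((14 + 14)/24) = 1.
  m_2 = 24*1 - 14 = 10, d_2 = (220 - 10^2)/24 = 120/24 = 5, a_2 = floor((14 + 10)/5) = 4.
  m_3 = 5*4 - 10 = 10, d_3 = (220 - 10^2)/5 = 120/5 = 24, a_3 = floor((14 + 10)/24) = 1.
  m_4 = 24*1 - 10 = 14, d_4 = (220 - 14^2)/24 = 24/24 = 1, a_4 = floor((14 + 14)/1) = 28.
  m_5 = 1*28 - 14 = 14, d_5 = (220 - 14^2)/1 = 24/1 = 24: (m_5, d_5) = (m_1, d_1) = (14, 24), so from here the quotients repeat a_1, ..., a_4; the period length is 4.
So sqrt(220) = [14; (1, 4, 1, 28)] with period length k = 4.
k is even, so the fundamental solution of x^2 - 220y^2 = 1 is (p_{k-1}, q_{k-1}) = (p_3, q_3); compute convergents through index 3.
Convergents (p_i = a_i*p_{i-1} + p_{i-2}, q_i = a_i*q_{i-1} + q_{i-2} with p_{-2}=0, p_{-1}=1, q_{-2}=1, q_{-1}=0):
  i=0: a_0=14, p_0 = 14*1 + 0 = 14, q_0 = 14*0 + 1 = 1.
  i=1: a_1=1, p_1 = 1*14 + 1 = 15, q_1 = 1*1 + 0 = 1.
  i=2: a_2=4, p_2 = 4*15 + 14 = 74, q_2 = 4*1 + 1 = 5.
  i=3: a_3=1, p_3 = 1*74 + 15 = 89, q_3 = 1*5 + 1 = 6.
Check: 89^2 - 220*6^2 = 7921 - 7920 = 1, so (x, y) = (89, 6) solves the equation, and by the theorem it is the least positive solution.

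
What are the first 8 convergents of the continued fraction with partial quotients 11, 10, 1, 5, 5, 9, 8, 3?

Using the convergent recurrence p_i = a_i*p_{i-1} + p_{i-2}, q_i = a_i*q_{i-1} + q_{i-2} with p_{-2}=0, p_{-1}=1, q_{-2}=1, q_{-1}=0:
  i=0: a_0=11, p_0 = 11*1 + 0 = 11, q_0 = 11*0 + 1 = 1.
  i=1: a_1=10, p_1 = 10*11 + 1 = 111, q_1 = 10*1 + 0 = 10.
  i=2: a_2=1, p_2 = 1*111 + 11 = 122, q_2 = 1*10 + 1 = 11.
  i=3: a_3=5, p_3 = 5*122 + 111 = 721, q_3 = 5*11 + 10 = 65.
  i=4: a_4=5, p_4 = 5*721 + 122 = 3727, q_4 = 5*65 + 11 = 336.
  i=5: a_5=9, p_5 = 9*3727 + 721 = 34264, q_5 = 9*336 + 65 = 3089.
  i=6: a_6=8, p_6 = 8*34264 + 3727 = 277839, q_6 = 8*3089 + 336 = 25048.
  i=7: a_7=3, p_7 = 3*277839 + 34264 = 867781, q_7 = 3*25048 + 3089 = 78233.

11/1, 111/10, 122/11, 721/65, 3727/336, 34264/3089, 277839/25048, 867781/78233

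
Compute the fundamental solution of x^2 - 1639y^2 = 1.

(x, y) = (1401940, 34629)

First expand sqrt(1639) as a continued fraction. With x_i = (sqrt(1639) + m_i)/d_i and (m_0, d_0) = (0, 1): a_0 = floor(sqrt(1639)) = 40, since 40^2 = 1600 <= 1639 < 1681 = 41^2.
Iterate m_{i+1} = d_i*a_i - m_i, d_{i+1} = (1639 - m_{i+1}^2)/d_i, a_{i+1} = floor((a_0 + m_{i+1})/d_{i+1}):
  m_1 = 1*40 - 0 = 40, d_1 = (1639 - 40^2)/1 = 39/1 = 39, a_1 = floor((40 + 40)/39) = 2.
  m_2 = 39*2 - 40 = 38, d_2 = (1639 - 38^2)/39 = 195/39 = 5, a_2 = floor((40 + 38)/5) = 15.
  m_3 = 5*15 - 38 = 37, d_3 = (1639 - 37^2)/5 = 270/5 = 54, a_3 = floor((40 + 37)/54) = 1.
  m_4 = 54*1 - 37 = 17, d_4 = (1639 - 17^2)/54 = 1350/54 = 25, a_4 = floor((40 + 17)/25) = 2.
  m_5 = 25*2 - 17 = 33, d_5 = (1639 - 33^2)/25 = 550/25 = 22, a_5 = floor((40 + 33)/22) = 3.
  m_6 = 22*3 - 33 = 33, d_6 = (1639 - 33^2)/22 = 550/22 = 25, a_6 = floor((40 + 33)/25) = 2.
  m_7 = 25*2 - 33 = 17, d_7 = (1639 - 17^2)/25 = 1350/25 = 54, a_7 = floor((40 + 17)/54) = 1.
  m_8 = 54*1 - 17 = 37, d_8 = (1639 - 37^2)/54 = 270/54 = 5, a_8 = floor((40 + 37)/5) = 15.
  m_9 = 5*15 - 37 = 38, d_9 = (1639 - 38^2)/5 = 195/5 = 39, a_9 = floor((40 + 38)/39) = 2.
  m_10 = 39*2 - 38 = 40, d_10 = (1639 - 40^2)/39 = 39/39 = 1, a_10 = floor((40 + 40)/1) = 80.
  m_11 = 1*80 - 40 = 40, d_11 = (1639 - 40^2)/1 = 39/1 = 39: (m_11, d_11) = (m_1, d_1) = (40, 39), so from here the quotients repeat a_1, ..., a_10; the period length is 10.
So sqrt(1639) = [40; (2, 15, 1, 2, 3, 2, 1, 15, 2, 80)] with period length k = 10.
k is even, so the fundamental solution of x^2 - 1639y^2 = 1 is (p_{k-1}, q_{k-1}) = (p_9, q_9); compute convergents through index 9.
Convergents (p_i = a_i*p_{i-1} + p_{i-2}, q_i = a_i*q_{i-1} + q_{i-2} with p_{-2}=0, p_{-1}=1, q_{-2}=1, q_{-1}=0):
  i=0: a_0=40, p_0 = 40*1 + 0 = 40, q_0 = 40*0 + 1 = 1.
  i=1: a_1=2, p_1 = 2*40 + 1 = 81, q_1 = 2*1 + 0 = 2.
  i=2: a_2=15, p_2 = 15*81 + 40 = 1255, q_2 = 15*2 + 1 = 31.
  i=3: a_3=1, p_3 = 1*1255 + 81 = 1336, q_3 = 1*31 + 2 = 33.
  i=4: a_4=2, p_4 = 2*1336 + 1255 = 3927, q_4 = 2*33 + 31 = 97.
  i=5: a_5=3, p_5 = 3*3927 + 1336 = 13117, q_5 = 3*97 + 33 = 324.
  i=6: a_6=2, p_6 = 2*13117 + 3927 = 30161, q_6 = 2*324 + 97 = 745.
  i=7: a_7=1, p_7 = 1*30161 + 13117 = 43278, q_7 = 1*745 + 324 = 1069.
  i=8: a_8=15, p_8 = 15*43278 + 30161 = 679331, q_8 = 15*1069 + 745 = 16780.
  i=9: a_9=2, p_9 = 2*679331 + 43278 = 1401940, q_9 = 2*16780 + 1069 = 34629.
Check: 1401940^2 - 1639*34629^2 = 1965435763600 - 1965435763599 = 1, so (x, y) = (1401940, 34629) solves the equation, and by the theorem it is the least positive solution.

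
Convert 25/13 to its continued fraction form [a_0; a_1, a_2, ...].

Run the Euclidean algorithm on 25 and 13; the successive quotients are the partial quotients a_0, a_1, ... (each step inverts the fractional part left over by the previous one):
  25 = 1*13 + 12, so a_0 = 1.
  13 = 1*12 + 1, so a_1 = 1.
  12 = 12*1 + 0, so a_2 = 12.
The remainder reaches 0 after 3 divisions, so the expansion has 3 partial quotients, read off in order.

[1; 1, 12]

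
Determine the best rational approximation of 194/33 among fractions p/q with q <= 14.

Expand x = 194/33 as a continued fraction with the Euclidean algorithm:
  194 = 5*33 + 29, so a_0 = 5.
  33 = 1*29 + 4, so a_1 = 1.
  29 = 7*4 + 1, so a_2 = 7.
  4 = 4*1 + 0, so a_3 = 4.
so x = [5; 1, 7, 4].
Convergents (p_i = a_i*p_{i-1} + p_{i-2}, q_i = a_i*q_{i-1} + q_{i-2} with p_{-2}=0, p_{-1}=1, q_{-2}=1, q_{-1}=0), until the denominator exceeds 14:
  i=0: a_0=5, p_0 = 5*1 + 0 = 5, q_0 = 5*0 + 1 = 1.
  i=1: a_1=1, p_1 = 1*5 + 1 = 6, q_1 = 1*1 + 0 = 1.
  i=2: a_2=7, p_2 = 7*6 + 5 = 47, q_2 = 7*1 + 1 = 8.
  i=3: a_3=4, p_3 = 4*47 + 6 = 194, q_3 = 4*8 + 1 = 33.
q_3 = 33 > 14, so the last convergent with denominator <= 14 is p_2/q_2 = 47/8.
The closest fraction with denominator <= 14 is either p_2/q_2 or the intermediate fraction (k*p_2 + p_1)/(k*q_2 + q_1) with the largest k >= 1 whose denominator stays <= 14; these approach x as k grows, and every other convergent or intermediate fraction in range is farther away.
Largest k: floor((14 - q_1)/q_2) = floor((14 - 1)/8) = 1.
That gives (1*47 + 6)/(1*8 + 1) = 53/9.
Compare the errors: |x - 47/8| = |194*8 - 47*33|/(33*8) = 1/264, and |x - 53/9| = |194*9 - 53*33|/(33*9) = 3/297.
Cross-multiplying, 1*297 = 297 < 792 = 3*264, so 1/264 is smaller: the convergent 47/8 is closer to x than 53/9.

47/8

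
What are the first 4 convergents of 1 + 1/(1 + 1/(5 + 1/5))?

1/1, 2/1, 11/6, 57/31

Using the convergent recurrence p_i = a_i*p_{i-1} + p_{i-2}, q_i = a_i*q_{i-1} + q_{i-2} with p_{-2}=0, p_{-1}=1, q_{-2}=1, q_{-1}=0:
  i=0: a_0=1, p_0 = 1*1 + 0 = 1, q_0 = 1*0 + 1 = 1.
  i=1: a_1=1, p_1 = 1*1 + 1 = 2, q_1 = 1*1 + 0 = 1.
  i=2: a_2=5, p_2 = 5*2 + 1 = 11, q_2 = 5*1 + 1 = 6.
  i=3: a_3=5, p_3 = 5*11 + 2 = 57, q_3 = 5*6 + 1 = 31.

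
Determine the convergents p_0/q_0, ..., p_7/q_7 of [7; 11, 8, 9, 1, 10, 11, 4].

7/1, 78/11, 631/89, 5757/812, 6388/901, 69637/9822, 772395/108943, 3159217/445594

Using the convergent recurrence p_i = a_i*p_{i-1} + p_{i-2}, q_i = a_i*q_{i-1} + q_{i-2} with p_{-2}=0, p_{-1}=1, q_{-2}=1, q_{-1}=0:
  i=0: a_0=7, p_0 = 7*1 + 0 = 7, q_0 = 7*0 + 1 = 1.
  i=1: a_1=11, p_1 = 11*7 + 1 = 78, q_1 = 11*1 + 0 = 11.
  i=2: a_2=8, p_2 = 8*78 + 7 = 631, q_2 = 8*11 + 1 = 89.
  i=3: a_3=9, p_3 = 9*631 + 78 = 5757, q_3 = 9*89 + 11 = 812.
  i=4: a_4=1, p_4 = 1*5757 + 631 = 6388, q_4 = 1*812 + 89 = 901.
  i=5: a_5=10, p_5 = 10*6388 + 5757 = 69637, q_5 = 10*901 + 812 = 9822.
  i=6: a_6=11, p_6 = 11*69637 + 6388 = 772395, q_6 = 11*9822 + 901 = 108943.
  i=7: a_7=4, p_7 = 4*772395 + 69637 = 3159217, q_7 = 4*108943 + 9822 = 445594.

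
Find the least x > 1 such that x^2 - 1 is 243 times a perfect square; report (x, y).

First expand sqrt(243) as a continued fraction. With x_i = (sqrt(243) + m_i)/d_i and (m_0, d_0) = (0, 1): a_0 = floor(sqrt(243)) = 15, since 15^2 = 225 <= 243 < 256 = 16^2.
Iterate m_{i+1} = d_i*a_i - m_i, d_{i+1} = (243 - m_{i+1}^2)/d_i, a_{i+1} = floor((a_0 + m_{i+1})/d_{i+1}):
  m_1 = 1*15 - 0 = 15, d_1 = (243 - 15^2)/1 = 18/1 = 18, a_1 = floor((15 + 15)/18) = 1.
  m_2 = 18*1 - 15 = 3, d_2 = (243 - 3^2)/18 = 234/18 = 13, a_2 = floor((15 + 3)/13) = 1.
  m_3 = 13*1 - 3 = 10, d_3 = (243 - 10^2)/13 = 143/13 = 11, a_3 = floor((15 + 10)/11) = 2.
  m_4 = 11*2 - 10 = 12, d_4 = (243 - 12^2)/11 = 99/11 = 9, a_4 = floor((15 + 12)/9) = 3.
  m_5 = 9*3 - 12 = 15, d_5 = (243 - 15^2)/9 = 18/9 = 2, a_5 = floor((15 + 15)/2) = 15.
  m_6 = 2*15 - 15 = 15, d_6 = (243 - 15^2)/2 = 18/2 = 9, a_6 = floor((15 + 15)/9) = 3.
  m_7 = 9*3 - 15 = 12, d_7 = (243 - 12^2)/9 = 99/9 = 11, a_7 = floor((15 + 12)/11) = 2.
  m_8 = 11*2 - 12 = 10, d_8 = (243 - 10^2)/11 = 143/11 = 13, a_8 = floor((15 + 10)/13) = 1.
  m_9 = 13*1 - 10 = 3, d_9 = (243 - 3^2)/13 = 234/13 = 18, a_9 = floor((15 + 3)/18) = 1.
  m_10 = 18*1 - 3 = 15, d_10 = (243 - 15^2)/18 = 18/18 = 1, a_10 = floor((15 + 15)/1) = 30.
  m_11 = 1*30 - 15 = 15, d_11 = (243 - 15^2)/1 = 18/1 = 18: (m_11, d_11) = (m_1, d_1) = (15, 18), so from here the quotients repeat a_1, ..., a_10; the period length is 10.
So sqrt(243) = [15; (1, 1, 2, 3, 15, 3, 2, 1, 1, 30)] with period length k = 10.
k is even, so the fundamental solution of x^2 - 243y^2 = 1 is (p_{k-1}, q_{k-1}) = (p_9, q_9); compute convergents through index 9.
Convergents (p_i = a_i*p_{i-1} + p_{i-2}, q_i = a_i*q_{i-1} + q_{i-2} with p_{-2}=0, p_{-1}=1, q_{-2}=1, q_{-1}=0):
  i=0: a_0=15, p_0 = 15*1 + 0 = 15, q_0 = 15*0 + 1 = 1.
  i=1: a_1=1, p_1 = 1*15 + 1 = 16, q_1 = 1*1 + 0 = 1.
  i=2: a_2=1, p_2 = 1*16 + 15 = 31, q_2 = 1*1 + 1 = 2.
  i=3: a_3=2, p_3 = 2*31 + 16 = 78, q_3 = 2*2 + 1 = 5.
  i=4: a_4=3, p_4 = 3*78 + 31 = 265, q_4 = 3*5 + 2 = 17.
  i=5: a_5=15, p_5 = 15*265 + 78 = 4053, q_5 = 15*17 + 5 = 260.
  i=6: a_6=3, p_6 = 3*4053 + 265 = 12424, q_6 = 3*260 + 17 = 797.
  i=7: a_7=2, p_7 = 2*12424 + 4053 = 28901, q_7 = 2*797 + 260 = 1854.
  i=8: a_8=1, p_8 = 1*28901 + 12424 = 41325, q_8 = 1*1854 + 797 = 2651.
  i=9: a_9=1, p_9 = 1*41325 + 28901 = 70226, q_9 = 1*2651 + 1854 = 4505.
Check: 70226^2 - 243*4505^2 = 4931691076 - 4931691075 = 1, so (x, y) = (70226, 4505) solves the equation, and by the theorem it is the least positive solution.

(x, y) = (70226, 4505)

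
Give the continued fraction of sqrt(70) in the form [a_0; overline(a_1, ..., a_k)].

Write x_i = (sqrt(70) + m_i)/d_i with (m_0, d_0) = (0, 1). a_0 = floor(sqrt(70)) = 8, since 8^2 = 64 <= 70 < 81 = 9^2.
Iterate m_{i+1} = d_i*a_i - m_i, d_{i+1} = (70 - m_{i+1}^2)/d_i, a_{i+1} = floor((a_0 + m_{i+1})/d_{i+1}):
  m_1 = 1*8 - 0 = 8, d_1 = (70 - 8^2)/1 = 6/1 = 6, a_1 = floor((8 + 8)/6) = 2.
  m_2 = 6*2 - 8 = 4, d_2 = (70 - 4^2)/6 = 54/6 = 9, a_2 = floor((8 + 4)/9) = 1.
  m_3 = 9*1 - 4 = 5, d_3 = (70 - 5^2)/9 = 45/9 = 5, a_3 = floor((8 + 5)/5) = 2.
  m_4 = 5*2 - 5 = 5, d_4 = (70 - 5^2)/5 = 45/5 = 9, a_4 = floor((8 + 5)/9) = 1.
  m_5 = 9*1 - 5 = 4, d_5 = (70 - 4^2)/9 = 54/9 = 6, a_5 = floor((8 + 4)/6) = 2.
  m_6 = 6*2 - 4 = 8, d_6 = (70 - 8^2)/6 = 6/6 = 1, a_6 = floor((8 + 8)/1) = 16.
  m_7 = 1*16 - 8 = 8, d_7 = (70 - 8^2)/1 = 6/1 = 6: (m_7, d_7) = (m_1, d_1) = (8, 6), so from here the quotients repeat a_1, ..., a_6; the period length is 6.
Hence the expansion of sqrt(70) is a_0 = 8 followed by the repeating block 2, 1, 2, 1, 2, 16 (period 6).

[8; overline(2, 1, 2, 1, 2, 16)]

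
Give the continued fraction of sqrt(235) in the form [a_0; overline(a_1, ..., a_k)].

[15; overline(3, 30)]

Write x_i = (sqrt(235) + m_i)/d_i with (m_0, d_0) = (0, 1). a_0 = floor(sqrt(235)) = 15, since 15^2 = 225 <= 235 < 256 = 16^2.
Iterate m_{i+1} = d_i*a_i - m_i, d_{i+1} = (235 - m_{i+1}^2)/d_i, a_{i+1} = floor((a_0 + m_{i+1})/d_{i+1}):
  m_1 = 1*15 - 0 = 15, d_1 = (235 - 15^2)/1 = 10/1 = 10, a_1 = floor((15 + 15)/10) = 3.
  m_2 = 10*3 - 15 = 15, d_2 = (235 - 15^2)/10 = 10/10 = 1, a_2 = floor((15 + 15)/1) = 30.
  m_3 = 1*30 - 15 = 15, d_3 = (235 - 15^2)/1 = 10/1 = 10: (m_3, d_3) = (m_1, d_1) = (15, 10), so from here the quotients repeat a_1, a_2; the period length is 2.
Hence the expansion of sqrt(235) is a_0 = 15 followed by the repeating block 3, 30 (period 2).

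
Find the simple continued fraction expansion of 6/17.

[0; 2, 1, 5]

Run the Euclidean algorithm on 6 and 17; the successive quotients are the partial quotients a_0, a_1, ... (each step inverts the fractional part left over by the previous one):
  6 = 0*17 + 6, so a_0 = 0.
  17 = 2*6 + 5, so a_1 = 2.
  6 = 1*5 + 1, so a_2 = 1.
  5 = 5*1 + 0, so a_3 = 5.
The remainder reaches 0 after 4 divisions, so the expansion has 4 partial quotients, read off in order.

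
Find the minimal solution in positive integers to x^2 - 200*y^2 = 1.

First expand sqrt(200) as a continued fraction. With x_i = (sqrt(200) + m_i)/d_i and (m_0, d_0) = (0, 1): a_0 = floor(sqrt(200)) = 14, since 14^2 = 196 <= 200 < 225 = 15^2.
Iterate m_{i+1} = d_i*a_i - m_i, d_{i+1} = (200 - m_{i+1}^2)/d_i, a_{i+1} = floor((a_0 + m_{i+1})/d_{i+1}):
  m_1 = 1*14 - 0 = 14, d_1 = (200 - 14^2)/1 = 4/1 = 4, a_1 = floor((14 + 14)/4) = 7.
  m_2 = 4*7 - 14 = 14, d_2 = (200 - 14^2)/4 = 4/4 = 1, a_2 = floor((14 + 14)/1) = 28.
  m_3 = 1*28 - 14 = 14, d_3 = (200 - 14^2)/1 = 4/1 = 4: (m_3, d_3) = (m_1, d_1) = (14, 4), so from here the quotients repeat a_1, a_2; the period length is 2.
So sqrt(200) = [14; (7, 28)] with period length k = 2.
k is even, so the fundamental solution of x^2 - 200y^2 = 1 is (p_{k-1}, q_{k-1}) = (p_1, q_1); compute convergents through index 1.
Convergents (p_i = a_i*p_{i-1} + p_{i-2}, q_i = a_i*q_{i-1} + q_{i-2} with p_{-2}=0, p_{-1}=1, q_{-2}=1, q_{-1}=0):
  i=0: a_0=14, p_0 = 14*1 + 0 = 14, q_0 = 14*0 + 1 = 1.
  i=1: a_1=7, p_1 = 7*14 + 1 = 99, q_1 = 7*1 + 0 = 7.
Check: 99^2 - 200*7^2 = 9801 - 9800 = 1, so (x, y) = (99, 7) solves the equation, and by the theorem it is the least positive solution.

(x, y) = (99, 7)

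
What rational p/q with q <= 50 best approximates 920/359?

41/16

Expand x = 920/359 as a continued fraction with the Euclidean algorithm:
  920 = 2*359 + 202, so a_0 = 2.
  359 = 1*202 + 157, so a_1 = 1.
  202 = 1*157 + 45, so a_2 = 1.
  157 = 3*45 + 22, so a_3 = 3.
  45 = 2*22 + 1, so a_4 = 2.
  22 = 22*1 + 0, so a_5 = 22.
so x = [2; 1, 1, 3, 2, 22].
Convergents (p_i = a_i*p_{i-1} + p_{i-2}, q_i = a_i*q_{i-1} + q_{i-2} with p_{-2}=0, p_{-1}=1, q_{-2}=1, q_{-1}=0), until the denominator exceeds 50:
  i=0: a_0=2, p_0 = 2*1 + 0 = 2, q_0 = 2*0 + 1 = 1.
  i=1: a_1=1, p_1 = 1*2 + 1 = 3, q_1 = 1*1 + 0 = 1.
  i=2: a_2=1, p_2 = 1*3 + 2 = 5, q_2 = 1*1 + 1 = 2.
  i=3: a_3=3, p_3 = 3*5 + 3 = 18, q_3 = 3*2 + 1 = 7.
  i=4: a_4=2, p_4 = 2*18 + 5 = 41, q_4 = 2*7 + 2 = 16.
  i=5: a_5=22, p_5 = 22*41 + 18 = 920, q_5 = 22*16 + 7 = 359.
q_5 = 359 > 50, so the last convergent with denominator <= 50 is p_4/q_4 = 41/16.
The closest fraction with denominator <= 50 is either p_4/q_4 or the intermediate fraction (k*p_4 + p_3)/(k*q_4 + q_3) with the largest k >= 1 whose denominator stays <= 50; these approach x as k grows, and every other convergent or intermediate fraction in range is farther away.
Largest k: floor((50 - q_3)/q_4) = floor((50 - 7)/16) = 2.
That gives (2*41 + 18)/(2*16 + 7) = 100/39.
Compare the errors: |x - 41/16| = |920*16 - 41*359|/(359*16) = 1/5744, and |x - 100/39| = |920*39 - 100*359|/(359*39) = 20/14001.
Cross-multiplying, 1*14001 = 14001 < 114880 = 20*5744, so 1/5744 is smaller: the convergent 41/16 is closer to x than 100/39.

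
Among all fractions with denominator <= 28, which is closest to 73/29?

Expand x = 73/29 as a continued fraction with the Euclidean algorithm:
  73 = 2*29 + 15, so a_0 = 2.
  29 = 1*15 + 14, so a_1 = 1.
  15 = 1*14 + 1, so a_2 = 1.
  14 = 14*1 + 0, so a_3 = 14.
so x = [2; 1, 1, 14].
Convergents (p_i = a_i*p_{i-1} + p_{i-2}, q_i = a_i*q_{i-1} + q_{i-2} with p_{-2}=0, p_{-1}=1, q_{-2}=1, q_{-1}=0), until the denominator exceeds 28:
  i=0: a_0=2, p_0 = 2*1 + 0 = 2, q_0 = 2*0 + 1 = 1.
  i=1: a_1=1, p_1 = 1*2 + 1 = 3, q_1 = 1*1 + 0 = 1.
  i=2: a_2=1, p_2 = 1*3 + 2 = 5, q_2 = 1*1 + 1 = 2.
  i=3: a_3=14, p_3 = 14*5 + 3 = 73, q_3 = 14*2 + 1 = 29.
q_3 = 29 > 28, so the last convergent with denominator <= 28 is p_2/q_2 = 5/2.
The closest fraction with denominator <= 28 is either p_2/q_2 or the intermediate fraction (k*p_2 + p_1)/(k*q_2 + q_1) with the largest k >= 1 whose denominator stays <= 28; these approach x as k grows, and every other convergent or intermediate fraction in range is farther away.
Largest k: floor((28 - q_1)/q_2) = floor((28 - 1)/2) = 13.
That gives (13*5 + 3)/(13*2 + 1) = 68/27.
Compare the errors: |x - 5/2| = |73*2 - 5*29|/(29*2) = 1/58, and |x - 68/27| = |73*27 - 68*29|/(29*27) = 1/783.
Cross-multiplying, 1*58 = 58 < 783 = 1*783, so 1/783 is smaller: the intermediate fraction 68/27 is closer to x than 5/2.

68/27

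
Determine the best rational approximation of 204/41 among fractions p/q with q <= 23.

114/23

Expand x = 204/41 as a continued fraction with the Euclidean algorithm:
  204 = 4*41 + 40, so a_0 = 4.
  41 = 1*40 + 1, so a_1 = 1.
  40 = 40*1 + 0, so a_2 = 40.
so x = [4; 1, 40].
Convergents (p_i = a_i*p_{i-1} + p_{i-2}, q_i = a_i*q_{i-1} + q_{i-2} with p_{-2}=0, p_{-1}=1, q_{-2}=1, q_{-1}=0), until the denominator exceeds 23:
  i=0: a_0=4, p_0 = 4*1 + 0 = 4, q_0 = 4*0 + 1 = 1.
  i=1: a_1=1, p_1 = 1*4 + 1 = 5, q_1 = 1*1 + 0 = 1.
  i=2: a_2=40, p_2 = 40*5 + 4 = 204, q_2 = 40*1 + 1 = 41.
q_2 = 41 > 23, so the last convergent with denominator <= 23 is p_1/q_1 = 5/1.
The closest fraction with denominator <= 23 is either p_1/q_1 or the intermediate fraction (k*p_1 + p_0)/(k*q_1 + q_0) with the largest k >= 1 whose denominator stays <= 23; these approach x as k grows, and every other convergent or intermediate fraction in range is farther away.
Largest k: floor((23 - q_0)/q_1) = floor((23 - 1)/1) = 22.
That gives (22*5 + 4)/(22*1 + 1) = 114/23.
Compare the errors: |x - 5/1| = |204*1 - 5*41|/(41*1) = 1/41, and |x - 114/23| = |204*23 - 114*41|/(41*23) = 18/943.
Cross-multiplying, 18*41 = 738 < 943 = 1*943, so 18/943 is smaller: the intermediate fraction 114/23 is closer to x than 5/1.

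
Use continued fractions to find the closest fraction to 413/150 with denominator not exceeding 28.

Expand x = 413/150 as a continued fraction with the Euclidean algorithm:
  413 = 2*150 + 113, so a_0 = 2.
  150 = 1*113 + 37, so a_1 = 1.
  113 = 3*37 + 2, so a_2 = 3.
  37 = 18*2 + 1, so a_3 = 18.
  2 = 2*1 + 0, so a_4 = 2.
so x = [2; 1, 3, 18, 2].
Convergents (p_i = a_i*p_{i-1} + p_{i-2}, q_i = a_i*q_{i-1} + q_{i-2} with p_{-2}=0, p_{-1}=1, q_{-2}=1, q_{-1}=0), until the denominator exceeds 28:
  i=0: a_0=2, p_0 = 2*1 + 0 = 2, q_0 = 2*0 + 1 = 1.
  i=1: a_1=1, p_1 = 1*2 + 1 = 3, q_1 = 1*1 + 0 = 1.
  i=2: a_2=3, p_2 = 3*3 + 2 = 11, q_2 = 3*1 + 1 = 4.
  i=3: a_3=18, p_3 = 18*11 + 3 = 201, q_3 = 18*4 + 1 = 73.
q_3 = 73 > 28, so the last convergent with denominator <= 28 is p_2/q_2 = 11/4.
The closest fraction with denominator <= 28 is either p_2/q_2 or the intermediate fraction (k*p_2 + p_1)/(k*q_2 + q_1) with the largest k >= 1 whose denominator stays <= 28; these approach x as k grows, and every other convergent or intermediate fraction in range is farther away.
Largest k: floor((28 - q_1)/q_2) = floor((28 - 1)/4) = 6.
That gives (6*11 + 3)/(6*4 + 1) = 69/25.
Compare the errors: |x - 11/4| = |413*4 - 11*150|/(150*4) = 2/600, and |x - 69/25| = |413*25 - 69*150|/(150*25) = 25/3750.
Cross-multiplying, 2*3750 = 7500 < 15000 = 25*600, so 2/600 is smaller: the convergent 11/4 is closer to x than 69/25.

11/4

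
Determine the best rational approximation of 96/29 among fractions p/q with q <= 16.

Expand x = 96/29 as a continued fraction with the Euclidean algorithm:
  96 = 3*29 + 9, so a_0 = 3.
  29 = 3*9 + 2, so a_1 = 3.
  9 = 4*2 + 1, so a_2 = 4.
  2 = 2*1 + 0, so a_3 = 2.
so x = [3; 3, 4, 2].
Convergents (p_i = a_i*p_{i-1} + p_{i-2}, q_i = a_i*q_{i-1} + q_{i-2} with p_{-2}=0, p_{-1}=1, q_{-2}=1, q_{-1}=0), until the denominator exceeds 16:
  i=0: a_0=3, p_0 = 3*1 + 0 = 3, q_0 = 3*0 + 1 = 1.
  i=1: a_1=3, p_1 = 3*3 + 1 = 10, q_1 = 3*1 + 0 = 3.
  i=2: a_2=4, p_2 = 4*10 + 3 = 43, q_2 = 4*3 + 1 = 13.
  i=3: a_3=2, p_3 = 2*43 + 10 = 96, q_3 = 2*13 + 3 = 29.
q_3 = 29 > 16, so the last convergent with denominator <= 16 is p_2/q_2 = 43/13.
The closest fraction with denominator <= 16 is either p_2/q_2 or the intermediate fraction (k*p_2 + p_1)/(k*q_2 + q_1) with the largest k >= 1 whose denominator stays <= 16; these approach x as k grows, and every other convergent or intermediate fraction in range is farther away.
Largest k: floor((16 - q_1)/q_2) = floor((16 - 3)/13) = 1.
That gives (1*43 + 10)/(1*13 + 3) = 53/16.
Compare the errors: |x - 43/13| = |96*13 - 43*29|/(29*13) = 1/377, and |x - 53/16| = |96*16 - 53*29|/(29*16) = 1/464.
Cross-multiplying, 1*377 = 377 < 464 = 1*464, so 1/464 is smaller: the intermediate fraction 53/16 is closer to x than 43/13.

53/16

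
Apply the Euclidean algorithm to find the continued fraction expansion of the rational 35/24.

Run the Euclidean algorithm on 35 and 24; the successive quotients are the partial quotients a_0, a_1, ... (each step inverts the fractional part left over by the previous one):
  35 = 1*24 + 11, so a_0 = 1.
  24 = 2*11 + 2, so a_1 = 2.
  11 = 5*2 + 1, so a_2 = 5.
  2 = 2*1 + 0, so a_3 = 2.
The remainder reaches 0 after 4 divisions, so the expansion has 4 partial quotients, read off in order.

[1; 2, 5, 2]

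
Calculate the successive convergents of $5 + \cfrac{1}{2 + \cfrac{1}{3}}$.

5/1, 11/2, 38/7

Using the convergent recurrence p_i = a_i*p_{i-1} + p_{i-2}, q_i = a_i*q_{i-1} + q_{i-2} with p_{-2}=0, p_{-1}=1, q_{-2}=1, q_{-1}=0:
  i=0: a_0=5, p_0 = 5*1 + 0 = 5, q_0 = 5*0 + 1 = 1.
  i=1: a_1=2, p_1 = 2*5 + 1 = 11, q_1 = 2*1 + 0 = 2.
  i=2: a_2=3, p_2 = 3*11 + 5 = 38, q_2 = 3*2 + 1 = 7.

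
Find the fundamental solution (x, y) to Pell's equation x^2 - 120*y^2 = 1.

(x, y) = (11, 1)

First expand sqrt(120) as a continued fraction. With x_i = (sqrt(120) + m_i)/d_i and (m_0, d_0) = (0, 1): a_0 = floor(sqrt(120)) = 10, since 10^2 = 100 <= 120 < 121 = 11^2.
Iterate m_{i+1} = d_i*a_i - m_i, d_{i+1} = (120 - m_{i+1}^2)/d_i, a_{i+1} = floor((a_0 + m_{i+1})/d_{i+1}):
  m_1 = 1*10 - 0 = 10, d_1 = (120 - 10^2)/1 = 20/1 = 20, a_1 = floor((10 + 10)/20) = 1.
  m_2 = 20*1 - 10 = 10, d_2 = (120 - 10^2)/20 = 20/20 = 1, a_2 = floor((10 + 10)/1) = 20.
  m_3 = 1*20 - 10 = 10, d_3 = (120 - 10^2)/1 = 20/1 = 20: (m_3, d_3) = (m_1, d_1) = (10, 20), so from here the quotients repeat a_1, a_2; the period length is 2.
So sqrt(120) = [10; (1, 20)] with period length k = 2.
k is even, so the fundamental solution of x^2 - 120y^2 = 1 is (p_{k-1}, q_{k-1}) = (p_1, q_1); compute convergents through index 1.
Convergents (p_i = a_i*p_{i-1} + p_{i-2}, q_i = a_i*q_{i-1} + q_{i-2} with p_{-2}=0, p_{-1}=1, q_{-2}=1, q_{-1}=0):
  i=0: a_0=10, p_0 = 10*1 + 0 = 10, q_0 = 10*0 + 1 = 1.
  i=1: a_1=1, p_1 = 1*10 + 1 = 11, q_1 = 1*1 + 0 = 1.
Check: 11^2 - 120*1^2 = 121 - 120 = 1, so (x, y) = (11, 1) solves the equation, and by the theorem it is the least positive solution.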